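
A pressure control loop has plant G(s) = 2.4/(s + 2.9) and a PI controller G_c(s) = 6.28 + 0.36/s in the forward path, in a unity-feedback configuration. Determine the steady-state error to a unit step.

0

The open loop G_c(s)G(s) has a pole at the origin (type 1), so the static position error constant is infinite and e_ss = 1/(1+∞) = 0.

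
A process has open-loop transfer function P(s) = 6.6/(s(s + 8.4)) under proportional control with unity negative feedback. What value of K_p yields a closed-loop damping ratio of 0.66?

K_p = 6.14

Closed-loop characteristic equation: s² + 8.4s + K_p·6.6 = 0.
So ω_n = √(6.6K_p) and 2ζω_n = 8.4, giving ζ = 8.4/(2√(6.6K_p)).
Setting ζ = 0.66: √(6.6K_p) = 8.4/(2·0.66) = 6.364, so K_p = 40.5/6.6 = 6.14.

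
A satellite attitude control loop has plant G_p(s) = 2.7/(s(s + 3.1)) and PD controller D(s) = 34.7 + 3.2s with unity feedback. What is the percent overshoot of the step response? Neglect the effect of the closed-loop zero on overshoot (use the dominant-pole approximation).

9.11%

Forward path: (34.7 + 3.2s)·2.7/(s(s+3.1)). The closed-loop characteristic equation is s² + (3.1 + 2.7·3.2)s + 2.7·34.7 = 0.
That is s² + 11.74s + 93.69 = 0, so ω_n = 9.679 rad/s and ζ = 11.74/(2·9.679) = 0.6064.
%OS = 100·exp(−πζ/√(1−ζ²)) = 9.11%.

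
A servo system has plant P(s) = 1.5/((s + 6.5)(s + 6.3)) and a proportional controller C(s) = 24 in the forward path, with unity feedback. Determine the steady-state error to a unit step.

0.532

The loop is type 0. Static position error constant K_pos = C(0)·P(0) = 24·0.03663 = 0.8791.
Steady-state error to a unit step: e_ss = 1/(1+K_pos) = 1/1.879 = 0.532.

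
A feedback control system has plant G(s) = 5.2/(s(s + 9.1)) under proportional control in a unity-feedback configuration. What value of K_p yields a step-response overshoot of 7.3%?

From %OS = 100·exp(−πζ/√(1−ζ²)) = 7.3%, ζ = −ln(0.073)/√(π²+ln²(0.073)) = 0.6401.
Characteristic equation s² + 9.1s + 5.2K_p = 0 gives ζ = 9.1/(2√(5.2K_p)).
Setting ζ = 0.6401: √(5.2K_p) = 9.1/(2·0.6401) = 7.108, so K_p = 50.53/5.2 = 9.72.

K_p = 9.72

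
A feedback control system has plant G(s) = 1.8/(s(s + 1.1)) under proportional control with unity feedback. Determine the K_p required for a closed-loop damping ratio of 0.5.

K_p = 0.672

Closed-loop characteristic equation: s² + 1.1s + K_p·1.8 = 0.
So ω_n = √(1.8K_p) and 2ζω_n = 1.1, giving ζ = 1.1/(2√(1.8K_p)).
Setting ζ = 0.5: √(1.8K_p) = 1.1/(2·0.5) = 1.1, so K_p = 1.21/1.8 = 0.672.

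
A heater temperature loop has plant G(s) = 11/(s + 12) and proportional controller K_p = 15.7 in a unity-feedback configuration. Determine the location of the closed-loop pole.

s = -184.7

Closed-loop transfer function: T(s) = K_p·G(s)/(1 + K_p·G(s)) = 172.7/(s + 12 + 172.7) = 172.7/(s + 184.7).
The closed-loop pole is at s = −184.7.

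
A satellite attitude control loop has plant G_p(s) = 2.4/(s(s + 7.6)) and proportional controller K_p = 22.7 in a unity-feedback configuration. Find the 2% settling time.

T_s ≈ 1.05 s

The closed-loop denominator s² + 7.6s + 54.48 gives ω_n = √54.48 = 7.381 and ζ = 7.6/(2ω_n) = 0.5148.
2% settling time T_s ≈ 4/(ζω_n) = 4/3.8 = 1.05 s.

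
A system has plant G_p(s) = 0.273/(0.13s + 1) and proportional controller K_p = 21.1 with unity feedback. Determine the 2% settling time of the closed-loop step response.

Closed loop: T(s) = K_p·G_p/(1+K_p·G_p) = 5.76/(0.13s + 1 + 5.76), with pole at s = −(1 + 5.76)/0.13 = −52.
τ = 1/52 = 0.01923 s, so 2% settling time ≈ 4τ = 0.0769 s.

T_s ≈ 0.0769 s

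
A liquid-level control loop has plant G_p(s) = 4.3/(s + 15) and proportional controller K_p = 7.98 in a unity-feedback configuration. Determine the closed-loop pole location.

s = -49.31

Closed-loop transfer function: T(s) = K_p·G_p(s)/(1 + K_p·G_p(s)) = 34.31/(s + 15 + 34.31) = 34.31/(s + 49.31).
The closed-loop pole is at s = −49.31.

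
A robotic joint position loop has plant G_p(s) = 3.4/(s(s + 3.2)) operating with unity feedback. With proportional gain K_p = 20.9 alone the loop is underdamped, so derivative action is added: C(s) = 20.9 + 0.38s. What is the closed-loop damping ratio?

ζ = 0.266

Forward path: (20.9 + 0.38s)·3.4/(s(s+3.2)). The closed-loop characteristic equation is s² + (3.2 + 3.4·0.38)s + 3.4·20.9 = 0.
That is s² + 4.492s + 71.06 = 0, so ω_n = 8.43 rad/s and ζ = 4.492/(2·8.43) = 0.2664.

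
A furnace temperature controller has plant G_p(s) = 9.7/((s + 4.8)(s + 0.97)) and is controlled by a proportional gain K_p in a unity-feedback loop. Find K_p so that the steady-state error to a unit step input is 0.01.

K_p = 47.5

Steady-state error for a unit step on this type-0 loop is 1/(1 + K_p·G_p(0)).
G_p(0) = 2.083. Require 1/(1 + K_p·2.083) = 0.01, so 1 + 2.083·K_p = 100.
K_p = (100 − 1)/2.083 = 47.5.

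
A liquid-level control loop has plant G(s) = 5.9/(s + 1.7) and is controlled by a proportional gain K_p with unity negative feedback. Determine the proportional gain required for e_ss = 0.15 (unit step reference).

For a type-0 loop with proportional control, e_ss = 1/(1 + K_p·G(0)).
G(0) = 3.471. Require 1/(1 + K_p·3.471) = 0.15, so 1 + 3.471·K_p = 6.667.
K_p = (6.667 − 1)/3.471 = 1.63.

K_p = 1.63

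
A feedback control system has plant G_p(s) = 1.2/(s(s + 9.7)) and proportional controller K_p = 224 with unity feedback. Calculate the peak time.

T_p = 0.201 s

The closed-loop denominator s² + 9.7s + 268.8 gives ω_n = √268.8 = 16.4 and ζ = 9.7/(2ω_n) = 0.2958.
Damped frequency ω_d = ω_n√(1−ζ²) = 15.66 rad/s, so peak time T_p = π/ω_d = 0.201 s.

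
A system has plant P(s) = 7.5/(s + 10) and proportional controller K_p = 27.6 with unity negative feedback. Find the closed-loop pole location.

s = -217

Closed-loop transfer function: T(s) = K_p·P(s)/(1 + K_p·P(s)) = 207/(s + 10 + 207) = 207/(s + 217).
The closed-loop pole is at s = −217.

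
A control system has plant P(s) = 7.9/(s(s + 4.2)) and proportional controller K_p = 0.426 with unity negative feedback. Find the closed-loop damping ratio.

1 + K_p·P(s) = 0 gives s² + 4.2s + 3.365 = 0.
So ω_n² = 3.365 ⇒ ω_n = 1.835 rad/s, and ζ = 4.2/(2ω_n) = 1.14.

ζ = 1.14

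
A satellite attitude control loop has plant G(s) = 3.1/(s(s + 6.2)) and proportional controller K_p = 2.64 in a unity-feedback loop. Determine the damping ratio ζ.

The closed-loop denominator is s(s+6.2) + 2.64·3.1 = s² + 6.2s + 8.184.
Matching s² + 2ζω_n s + ω_n²: ω_n = √8.184 = 2.861 rad/s and 2ζω_n = 6.2, so ζ = 6.2/(2·2.861) = 1.08.

ζ = 1.08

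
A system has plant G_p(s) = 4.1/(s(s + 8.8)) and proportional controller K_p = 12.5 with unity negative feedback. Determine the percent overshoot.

8.65%

The closed-loop denominator s² + 8.8s + 51.25 gives ω_n = √51.25 = 7.159 and ζ = 8.8/(2ω_n) = 0.6146.
%OS = 100·exp(−πζ/√(1−ζ²)) = 100·exp(−π·0.6146/√0.6222) = 8.65%.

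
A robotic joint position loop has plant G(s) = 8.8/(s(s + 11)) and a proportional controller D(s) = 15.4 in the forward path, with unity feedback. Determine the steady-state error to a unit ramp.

0.0812

The loop has one pole at the origin (type 1). Velocity error constant K_v = lim_{s→0} s·D(s)G(s) = 15.4·8.8/11 = 12.32.
Steady-state error to a unit ramp: e_ss = 1/K_v = 0.0812.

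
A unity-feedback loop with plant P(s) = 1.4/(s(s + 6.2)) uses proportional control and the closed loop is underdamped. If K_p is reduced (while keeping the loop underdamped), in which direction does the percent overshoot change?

decrease

ζ = 6.2/(2√(1.4K_p)) rises as K_p falls; higher damping means less overshoot.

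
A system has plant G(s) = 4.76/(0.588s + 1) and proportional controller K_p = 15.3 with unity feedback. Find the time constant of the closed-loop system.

τ = 0.00796 s

Closed loop: T(s) = K_p·G/(1+K_p·G) = 72.83/(0.588s + 1 + 72.83), with pole at s = −(1 + 72.83)/0.588 = −125.6.
Closed-loop time constant τ = 1/125.6 = 0.00796 s.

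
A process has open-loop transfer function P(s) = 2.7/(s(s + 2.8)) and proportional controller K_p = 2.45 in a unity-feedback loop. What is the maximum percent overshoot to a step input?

Closed-loop characteristic equation: s² + 2.8s + 6.615 = 0, so ω_n = 2.572 rad/s and ζ = 2.8/(2·2.572) = 0.5443.
%OS = 100·exp(−πζ/√(1−ζ²)) = 100·exp(−π·0.5443/√0.7037) = 13%.

13%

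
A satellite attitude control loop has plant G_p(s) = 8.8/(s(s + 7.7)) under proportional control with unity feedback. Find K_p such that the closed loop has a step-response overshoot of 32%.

From %OS = 100·exp(−πζ/√(1−ζ²)) = 32%, ζ = −ln(0.32)/√(π²+ln²(0.32)) = 0.341.
Characteristic equation s² + 7.7s + 8.8K_p = 0 gives ζ = 7.7/(2√(8.8K_p)).
Setting ζ = 0.341: √(8.8K_p) = 7.7/(2·0.341) = 11.29, so K_p = 127.5/8.8 = 14.5.

K_p = 14.5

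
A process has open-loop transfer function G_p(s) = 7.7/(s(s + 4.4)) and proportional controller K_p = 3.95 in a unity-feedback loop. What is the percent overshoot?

From 1 + K_pG_p(s) = 0: s² + 4.4s + 30.42 = 0 ⇒ ω_n = 5.515, ζ = 0.3989.
%OS = 100·exp(−πζ/√(1−ζ²)) = 100·exp(−π·0.3989/√0.8409) = 25.5%.

25.5%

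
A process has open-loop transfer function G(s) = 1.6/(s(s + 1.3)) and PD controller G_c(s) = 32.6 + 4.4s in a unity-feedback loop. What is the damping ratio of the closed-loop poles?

Forward path: (32.6 + 4.4s)·1.6/(s(s+1.3)). The closed-loop characteristic equation is s² + (1.3 + 1.6·4.4)s + 1.6·32.6 = 0.
That is s² + 8.34s + 52.16 = 0, so ω_n = 7.222 rad/s and ζ = 8.34/(2·7.222) = 0.5774.

ζ = 0.577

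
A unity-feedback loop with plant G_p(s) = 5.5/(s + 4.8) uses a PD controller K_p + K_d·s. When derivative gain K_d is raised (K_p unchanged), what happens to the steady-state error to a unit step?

unchanged

At s = 0 the derivative term contributes nothing: C(0) = K_p regardless of K_d, so K_pos = K_p·G_p(0) and e_ss are unchanged.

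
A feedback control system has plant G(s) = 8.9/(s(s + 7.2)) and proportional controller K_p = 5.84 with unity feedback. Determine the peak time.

The closed-loop denominator s² + 7.2s + 51.98 gives ω_n = √51.98 = 7.209 and ζ = 7.2/(2ω_n) = 0.4993.
Damped frequency ω_d = ω_n√(1−ζ²) = 6.246 rad/s, so peak time T_p = π/ω_d = 0.503 s.

T_p = 0.503 s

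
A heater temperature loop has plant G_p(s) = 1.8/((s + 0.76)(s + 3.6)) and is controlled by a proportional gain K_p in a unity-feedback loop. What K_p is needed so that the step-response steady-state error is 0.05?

For a type-0 loop with proportional control, e_ss = 1/(1 + K_p·G_p(0)).
G_p(0) = 0.6579. Require 1/(1 + K_p·0.6579) = 0.05, so 1 + 0.6579·K_p = 20.
K_p = (20 − 1)/0.6579 = 28.9.

K_p = 28.9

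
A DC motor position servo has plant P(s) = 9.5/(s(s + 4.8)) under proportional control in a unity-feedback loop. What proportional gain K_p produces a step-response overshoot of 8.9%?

From %OS = 100·exp(−πζ/√(1−ζ²)) = 8.9%, ζ = −ln(0.089)/√(π²+ln²(0.089)) = 0.6101.
Characteristic equation s² + 4.8s + 9.5K_p = 0 gives ζ = 4.8/(2√(9.5K_p)).
Setting ζ = 0.6101: √(9.5K_p) = 4.8/(2·0.6101) = 3.934, so K_p = 15.47/9.5 = 1.63.

K_p = 1.63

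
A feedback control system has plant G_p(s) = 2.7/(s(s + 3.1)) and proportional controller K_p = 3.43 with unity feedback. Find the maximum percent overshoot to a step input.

15.6%

From 1 + K_pG_p(s) = 0: s² + 3.1s + 9.261 = 0 ⇒ ω_n = 3.043, ζ = 0.5093.
%OS = 100·exp(−πζ/√(1−ζ²)) = 100·exp(−π·0.5093/√0.7406) = 15.6%.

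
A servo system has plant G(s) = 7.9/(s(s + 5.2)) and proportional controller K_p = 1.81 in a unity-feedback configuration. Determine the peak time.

T_p = 1.14 s

From 1 + K_pG(s) = 0: s² + 5.2s + 14.3 = 0 ⇒ ω_n = 3.781, ζ = 0.6876.
Damped frequency ω_d = ω_n√(1−ζ²) = 2.746 rad/s, so peak time T_p = π/ω_d = 1.14 s.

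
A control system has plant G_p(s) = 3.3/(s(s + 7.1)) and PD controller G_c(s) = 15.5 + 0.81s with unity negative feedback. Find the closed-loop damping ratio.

Forward path: (15.5 + 0.81s)·3.3/(s(s+7.1)). The closed-loop characteristic equation is s² + (7.1 + 3.3·0.81)s + 3.3·15.5 = 0.
That is s² + 9.773s + 51.15 = 0, so ω_n = 7.152 rad/s and ζ = 9.773/(2·7.152) = 0.6832.

ζ = 0.683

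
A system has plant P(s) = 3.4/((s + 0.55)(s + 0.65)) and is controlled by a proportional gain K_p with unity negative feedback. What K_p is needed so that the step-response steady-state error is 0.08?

The loop is type 0, so e_ss(step) = 1/(1 + K_pos) with K_pos = K_p·P(0).
P(0) = 9.51. Require 1/(1 + K_p·9.51) = 0.08, so 1 + 9.51·K_p = 12.5.
K_p = (12.5 − 1)/9.51 = 1.21.

K_p = 1.21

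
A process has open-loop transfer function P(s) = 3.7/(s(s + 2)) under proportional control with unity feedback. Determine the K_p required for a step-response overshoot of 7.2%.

From %OS = 100·exp(−πζ/√(1−ζ²)) = 7.2%, ζ = −ln(0.072)/√(π²+ln²(0.072)) = 0.6421.
Characteristic equation s² + 2s + 3.7K_p = 0 gives ζ = 2/(2√(3.7K_p)).
Setting ζ = 0.6421: √(3.7K_p) = 2/(2·0.6421) = 1.557, so K_p = 2.426/3.7 = 0.656.

K_p = 0.656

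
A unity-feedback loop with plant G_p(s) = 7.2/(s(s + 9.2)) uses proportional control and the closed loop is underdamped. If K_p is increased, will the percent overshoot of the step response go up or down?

increase

Characteristic equation s² + 9.2s + K_p·7.2 = 0: raising K_p raises ω_n while 2ζω_n = 9.2 is fixed, so ζ falls and overshoot grows.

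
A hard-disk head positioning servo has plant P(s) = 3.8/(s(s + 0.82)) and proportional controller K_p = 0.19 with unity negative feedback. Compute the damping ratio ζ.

ζ = 0.483

1 + K_p·P(s) = 0 gives s² + 0.82s + 0.722 = 0.
Matching s² + 2ζω_n s + ω_n²: ω_n = √0.722 = 0.8497 rad/s and 2ζω_n = 0.82, so ζ = 0.82/(2·0.8497) = 0.483.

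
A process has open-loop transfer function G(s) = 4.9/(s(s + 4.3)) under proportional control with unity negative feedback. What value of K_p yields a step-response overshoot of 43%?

K_p = 14

From %OS = 100·exp(−πζ/√(1−ζ²)) = 43%, ζ = −ln(0.43)/√(π²+ln²(0.43)) = 0.2594.
Characteristic equation s² + 4.3s + 4.9K_p = 0 gives ζ = 4.3/(2√(4.9K_p)).
Setting ζ = 0.2594: √(4.9K_p) = 4.3/(2·0.2594) = 8.287, so K_p = 68.67/4.9 = 14.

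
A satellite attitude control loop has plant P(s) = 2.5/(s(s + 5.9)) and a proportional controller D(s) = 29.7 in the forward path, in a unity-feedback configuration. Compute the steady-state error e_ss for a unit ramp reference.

The loop has one pole at the origin (type 1). Velocity error constant K_v = lim_{s→0} s·D(s)P(s) = 29.7·2.5/5.9 = 12.58.
Steady-state error to a unit ramp: e_ss = 1/K_v = 0.0795.

0.0795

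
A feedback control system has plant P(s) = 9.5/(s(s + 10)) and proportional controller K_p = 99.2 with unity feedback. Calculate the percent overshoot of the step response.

From 1 + K_pP(s) = 0: s² + 10s + 942.4 = 0 ⇒ ω_n = 30.7, ζ = 0.1629.
%OS = 100·exp(−πζ/√(1−ζ²)) = 100·exp(−π·0.1629/√0.9735) = 59.5%.

59.5%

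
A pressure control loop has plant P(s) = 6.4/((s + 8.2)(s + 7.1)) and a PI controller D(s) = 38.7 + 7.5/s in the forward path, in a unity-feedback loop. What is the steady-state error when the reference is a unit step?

The open loop D(s)P(s) has a pole at the origin (type 1), so the static position error constant is infinite and e_ss = 1/(1+∞) = 0.

0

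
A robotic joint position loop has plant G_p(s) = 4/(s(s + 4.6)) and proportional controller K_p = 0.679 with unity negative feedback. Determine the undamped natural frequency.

ω_n = 1.65 rad/s

With unity feedback the closed-loop characteristic equation is s² + 4.6s + 0.679·4 = s² + 4.6s + 2.716 = 0.
So ω_n² = 2.716 ⇒ ω_n = 1.648 rad/s, and ζ = 4.6/(2ω_n) = 1.4.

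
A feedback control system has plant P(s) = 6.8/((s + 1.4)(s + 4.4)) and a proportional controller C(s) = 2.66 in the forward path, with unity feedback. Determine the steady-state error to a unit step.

0.254

The loop is type 0. Static position error constant K_pos = C(0)·P(0) = 2.66·1.104 = 2.936.
Steady-state error to a unit step: e_ss = 1/(1+K_pos) = 1/3.936 = 0.254.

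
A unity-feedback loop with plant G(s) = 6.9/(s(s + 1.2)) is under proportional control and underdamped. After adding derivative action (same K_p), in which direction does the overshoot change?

decrease

With PD the characteristic equation becomes s² + (a + K·K_d)s + K·K_p = 0; the damping term grows, ζ rises, overshoot falls.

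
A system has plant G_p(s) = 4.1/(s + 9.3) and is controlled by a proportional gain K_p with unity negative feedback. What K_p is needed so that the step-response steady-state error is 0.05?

Steady-state error for a unit step on this type-0 loop is 1/(1 + K_p·G_p(0)).
G_p(0) = 0.4409. Require 1/(1 + K_p·0.4409) = 0.05, so 1 + 0.4409·K_p = 20.
K_p = (20 − 1)/0.4409 = 43.1.

K_p = 43.1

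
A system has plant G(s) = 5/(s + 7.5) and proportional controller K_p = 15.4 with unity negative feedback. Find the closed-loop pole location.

Closed-loop transfer function: T(s) = K_p·G(s)/(1 + K_p·G(s)) = 77/(s + 7.5 + 77) = 77/(s + 84.5).
The closed-loop pole is at s = −84.5.

s = -84.5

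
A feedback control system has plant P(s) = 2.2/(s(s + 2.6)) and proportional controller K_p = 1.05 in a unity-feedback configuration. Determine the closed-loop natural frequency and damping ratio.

ω_n = 1.52 rad/s, ζ = 0.855

The closed-loop denominator is s(s+2.6) + 1.05·2.2 = s² + 2.6s + 2.31.
Matching s² + 2ζω_n s + ω_n²: ω_n = √2.31 = 1.52 rad/s and 2ζω_n = 2.6, so ζ = 2.6/(2·1.52) = 0.855.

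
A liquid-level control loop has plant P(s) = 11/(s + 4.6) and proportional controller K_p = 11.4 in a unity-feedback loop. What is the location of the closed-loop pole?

Closed-loop transfer function: T(s) = K_p·P(s)/(1 + K_p·P(s)) = 125.4/(s + 4.6 + 125.4) = 125.4/(s + 130).
The closed-loop pole is at s = −130.

s = -130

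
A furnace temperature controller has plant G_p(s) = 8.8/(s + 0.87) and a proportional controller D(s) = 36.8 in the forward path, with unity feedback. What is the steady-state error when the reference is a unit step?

The loop is type 0. Static position error constant K_pos = D(0)·G_p(0) = 36.8·10.11 = 372.2.
Steady-state error to a unit step: e_ss = 1/(1+K_pos) = 1/373.2 = 0.00268.

0.00268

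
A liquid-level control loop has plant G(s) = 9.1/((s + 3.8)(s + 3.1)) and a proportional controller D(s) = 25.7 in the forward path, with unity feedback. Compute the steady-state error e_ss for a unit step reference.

0.048

The loop is type 0. Static position error constant K_pos = D(0)·G(0) = 25.7·0.7725 = 19.85.
Steady-state error to a unit step: e_ss = 1/(1+K_pos) = 1/20.85 = 0.048.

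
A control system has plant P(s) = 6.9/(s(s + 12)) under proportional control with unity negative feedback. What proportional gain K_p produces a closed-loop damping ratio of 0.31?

Closed-loop characteristic equation: s² + 12s + K_p·6.9 = 0.
So ω_n = √(6.9K_p) and 2ζω_n = 12, giving ζ = 12/(2√(6.9K_p)).
Setting ζ = 0.31: √(6.9K_p) = 12/(2·0.31) = 19.35, so K_p = 374.6/6.9 = 54.3.

K_p = 54.3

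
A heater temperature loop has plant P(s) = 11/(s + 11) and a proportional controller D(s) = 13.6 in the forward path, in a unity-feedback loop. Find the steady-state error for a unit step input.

0.0685

The loop is type 0. Static position error constant K_pos = D(0)·P(0) = 13.6·1 = 13.6.
Steady-state error to a unit step: e_ss = 1/(1+K_pos) = 1/14.6 = 0.0685.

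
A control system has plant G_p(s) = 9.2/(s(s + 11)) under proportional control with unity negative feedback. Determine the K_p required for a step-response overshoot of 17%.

From %OS = 100·exp(−πζ/√(1−ζ²)) = 17%, ζ = −ln(0.17)/√(π²+ln²(0.17)) = 0.4913.
Characteristic equation s² + 11s + 9.2K_p = 0 gives ζ = 11/(2√(9.2K_p)).
Setting ζ = 0.4913: √(9.2K_p) = 11/(2·0.4913) = 11.2, so K_p = 125.3/9.2 = 13.6.

K_p = 13.6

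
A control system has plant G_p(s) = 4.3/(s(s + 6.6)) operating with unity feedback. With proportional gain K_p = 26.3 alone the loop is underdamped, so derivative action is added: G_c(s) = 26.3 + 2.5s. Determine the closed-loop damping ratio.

ζ = 0.816

Forward path: (26.3 + 2.5s)·4.3/(s(s+6.6)). The closed-loop characteristic equation is s² + (6.6 + 4.3·2.5)s + 4.3·26.3 = 0.
That is s² + 17.35s + 113.1 = 0, so ω_n = 10.63 rad/s and ζ = 17.35/(2·10.63) = 0.8158.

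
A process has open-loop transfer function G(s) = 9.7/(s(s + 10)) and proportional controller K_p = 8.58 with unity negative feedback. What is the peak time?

The closed-loop denominator s² + 10s + 83.23 gives ω_n = √83.23 = 9.123 and ζ = 10/(2ω_n) = 0.5481.
Damped frequency ω_d = ω_n√(1−ζ²) = 7.631 rad/s, so peak time T_p = π/ω_d = 0.412 s.

T_p = 0.412 s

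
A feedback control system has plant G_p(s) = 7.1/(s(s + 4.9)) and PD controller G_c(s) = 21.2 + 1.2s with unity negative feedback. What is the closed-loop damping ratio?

Forward path: (21.2 + 1.2s)·7.1/(s(s+4.9)). The closed-loop characteristic equation is s² + (4.9 + 7.1·1.2)s + 7.1·21.2 = 0.
That is s² + 13.42s + 150.5 = 0, so ω_n = 12.27 rad/s and ζ = 13.42/(2·12.27) = 0.5469.

ζ = 0.547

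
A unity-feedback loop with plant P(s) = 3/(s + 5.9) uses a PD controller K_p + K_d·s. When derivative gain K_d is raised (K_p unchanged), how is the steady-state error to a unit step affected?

unchanged

At s = 0 the derivative term contributes nothing: C(0) = K_p regardless of K_d, so K_pos = K_p·P(0) and e_ss are unchanged.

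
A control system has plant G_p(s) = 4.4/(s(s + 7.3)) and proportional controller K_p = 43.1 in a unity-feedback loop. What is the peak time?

T_p = 0.237 s

From 1 + K_pG_p(s) = 0: s² + 7.3s + 189.6 = 0 ⇒ ω_n = 13.77, ζ = 0.2651.
Damped frequency ω_d = ω_n√(1−ζ²) = 13.28 rad/s, so peak time T_p = π/ω_d = 0.237 s.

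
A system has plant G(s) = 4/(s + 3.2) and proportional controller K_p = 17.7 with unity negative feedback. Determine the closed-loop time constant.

τ = 0.0135 s

Closed-loop transfer function: T(s) = K_p·G(s)/(1 + K_p·G(s)) = 70.8/(s + 3.2 + 70.8) = 70.8/(s + 74).
Time constant τ = 1/74 = 0.0135 s.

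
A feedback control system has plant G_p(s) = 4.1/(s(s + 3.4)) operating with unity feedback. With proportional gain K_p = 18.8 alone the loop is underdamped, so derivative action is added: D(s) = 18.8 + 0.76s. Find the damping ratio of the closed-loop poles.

ζ = 0.371

Forward path: (18.8 + 0.76s)·4.1/(s(s+3.4)). The closed-loop characteristic equation is s² + (3.4 + 4.1·0.76)s + 4.1·18.8 = 0.
That is s² + 6.516s + 77.08 = 0, so ω_n = 8.78 rad/s and ζ = 6.516/(2·8.78) = 0.3711.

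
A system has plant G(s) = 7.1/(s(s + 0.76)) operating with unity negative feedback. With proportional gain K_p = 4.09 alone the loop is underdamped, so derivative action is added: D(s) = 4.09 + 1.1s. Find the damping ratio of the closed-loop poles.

ζ = 0.795

Forward path: (4.09 + 1.1s)·7.1/(s(s+0.76)). The closed-loop characteristic equation is s² + (0.76 + 7.1·1.1)s + 7.1·4.09 = 0.
That is s² + 8.57s + 29.04 = 0, so ω_n = 5.389 rad/s and ζ = 8.57/(2·5.389) = 0.7952.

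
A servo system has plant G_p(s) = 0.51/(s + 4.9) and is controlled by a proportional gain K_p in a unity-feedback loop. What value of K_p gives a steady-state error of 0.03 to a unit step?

K_p = 311

The loop is type 0, so e_ss(step) = 1/(1 + K_pos) with K_pos = K_p·G_p(0).
G_p(0) = 0.1041. Require 1/(1 + K_p·0.1041) = 0.03, so 1 + 0.1041·K_p = 33.33.
K_p = (33.33 − 1)/0.1041 = 311.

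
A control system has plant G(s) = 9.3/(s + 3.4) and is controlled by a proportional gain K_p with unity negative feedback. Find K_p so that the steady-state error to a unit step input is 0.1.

K_p = 3.29

The loop is type 0, so e_ss(step) = 1/(1 + K_pos) with K_pos = K_p·G(0).
G(0) = 2.735. Require 1/(1 + K_p·2.735) = 0.1, so 1 + 2.735·K_p = 10.
K_p = (10 − 1)/2.735 = 3.29.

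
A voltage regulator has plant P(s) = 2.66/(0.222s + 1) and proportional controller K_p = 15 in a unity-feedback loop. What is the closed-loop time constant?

Closed loop: T(s) = K_p·P/(1+K_p·P) = 39.9/(0.222s + 1 + 39.9), with pole at s = −(1 + 39.9)/0.222 = −184.2.
Closed-loop time constant τ = 1/184.2 = 0.00543 s.

τ = 0.00543 s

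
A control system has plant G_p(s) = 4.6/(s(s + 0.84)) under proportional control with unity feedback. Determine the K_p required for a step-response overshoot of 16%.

From %OS = 100·exp(−πζ/√(1−ζ²)) = 16%, ζ = −ln(0.16)/√(π²+ln²(0.16)) = 0.5039.
Characteristic equation s² + 0.84s + 4.6K_p = 0 gives ζ = 0.84/(2√(4.6K_p)).
Setting ζ = 0.5039: √(4.6K_p) = 0.84/(2·0.5039) = 0.8336, so K_p = 0.6948/4.6 = 0.151.

K_p = 0.151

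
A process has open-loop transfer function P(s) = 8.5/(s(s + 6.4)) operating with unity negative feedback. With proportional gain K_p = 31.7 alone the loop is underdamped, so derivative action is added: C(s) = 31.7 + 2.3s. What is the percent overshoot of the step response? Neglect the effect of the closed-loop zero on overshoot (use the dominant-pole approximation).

1.74%

Forward path: (31.7 + 2.3s)·8.5/(s(s+6.4)). The closed-loop characteristic equation is s² + (6.4 + 8.5·2.3)s + 8.5·31.7 = 0.
That is s² + 25.95s + 269.4 = 0, so ω_n = 16.41 rad/s and ζ = 25.95/(2·16.41) = 0.7904.
%OS = 100·exp(−πζ/√(1−ζ²)) = 1.74%.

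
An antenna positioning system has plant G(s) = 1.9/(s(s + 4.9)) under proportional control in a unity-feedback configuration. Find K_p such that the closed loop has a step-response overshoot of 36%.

K_p = 33

From %OS = 100·exp(−πζ/√(1−ζ²)) = 36%, ζ = −ln(0.36)/√(π²+ln²(0.36)) = 0.3093.
Characteristic equation s² + 4.9s + 1.9K_p = 0 gives ζ = 4.9/(2√(1.9K_p)).
Setting ζ = 0.3093: √(1.9K_p) = 4.9/(2·0.3093) = 7.922, so K_p = 62.76/1.9 = 33.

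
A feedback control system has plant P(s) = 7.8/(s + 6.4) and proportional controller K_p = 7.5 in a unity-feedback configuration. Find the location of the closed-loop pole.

s = -64.9

Closed-loop transfer function: T(s) = K_p·P(s)/(1 + K_p·P(s)) = 58.5/(s + 6.4 + 58.5) = 58.5/(s + 64.9).
The closed-loop pole is at s = −64.9.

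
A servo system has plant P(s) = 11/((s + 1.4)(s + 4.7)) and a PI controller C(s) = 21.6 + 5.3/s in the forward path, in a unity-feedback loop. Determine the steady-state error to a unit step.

The open loop C(s)P(s) has a pole at the origin (type 1), so the static position error constant is infinite and e_ss = 1/(1+∞) = 0.

0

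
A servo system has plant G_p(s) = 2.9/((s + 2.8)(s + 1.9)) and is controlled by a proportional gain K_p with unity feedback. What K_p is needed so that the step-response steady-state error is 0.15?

K_p = 10.4

The loop is type 0, so e_ss(step) = 1/(1 + K_pos) with K_pos = K_p·G_p(0).
G_p(0) = 0.5451. Require 1/(1 + K_p·0.5451) = 0.15, so 1 + 0.5451·K_p = 6.667.
K_p = (6.667 − 1)/0.5451 = 10.4.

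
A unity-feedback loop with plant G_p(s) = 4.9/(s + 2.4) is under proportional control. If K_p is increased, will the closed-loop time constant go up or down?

The closed-loop bandwidth 2.4+K_p·4.9 grows with K_p, so τ shrinks.

decrease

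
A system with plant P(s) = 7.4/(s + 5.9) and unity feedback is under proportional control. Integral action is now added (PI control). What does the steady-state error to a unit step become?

The integrator makes K_pos = lim_{s→0} C(s)G(s) infinite, so e_ss = 1/(1+K_pos) = 0.

0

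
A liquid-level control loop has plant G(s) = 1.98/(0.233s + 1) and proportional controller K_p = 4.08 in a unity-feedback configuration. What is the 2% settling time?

T_s ≈ 0.103 s

Closed loop: T(s) = K_p·G/(1+K_p·G) = 8.078/(0.233s + 1 + 8.078), with pole at s = −(1 + 8.078)/0.233 = −38.96.
τ = 1/38.96 = 0.02567 s, so 2% settling time ≈ 4τ = 0.103 s.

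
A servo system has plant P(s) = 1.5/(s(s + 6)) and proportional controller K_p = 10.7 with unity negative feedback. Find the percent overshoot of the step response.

From 1 + K_pP(s) = 0: s² + 6s + 16.05 = 0 ⇒ ω_n = 4.006, ζ = 0.7488.
%OS = 100·exp(−πζ/√(1−ζ²)) = 100·exp(−π·0.7488/√0.4393) = 2.87%.

2.87%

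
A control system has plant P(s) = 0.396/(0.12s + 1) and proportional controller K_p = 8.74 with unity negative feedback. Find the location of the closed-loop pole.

Closed loop: T(s) = K_p·P/(1+K_p·P) = 3.461/(0.12s + 1 + 3.461), with pole at s = −(1 + 3.461)/0.12 = −37.18.

s = -37.18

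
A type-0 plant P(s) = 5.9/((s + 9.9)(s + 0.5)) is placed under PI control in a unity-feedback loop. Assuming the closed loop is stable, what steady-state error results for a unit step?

The PI controller's integrator makes the forward path type 1, so e_ss to a step is zero.

0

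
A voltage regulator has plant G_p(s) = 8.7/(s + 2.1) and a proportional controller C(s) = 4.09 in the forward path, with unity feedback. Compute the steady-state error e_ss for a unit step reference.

The loop is type 0. Static position error constant K_pos = C(0)·G_p(0) = 4.09·4.143 = 16.94.
Steady-state error to a unit step: e_ss = 1/(1+K_pos) = 1/17.94 = 0.0557.

0.0557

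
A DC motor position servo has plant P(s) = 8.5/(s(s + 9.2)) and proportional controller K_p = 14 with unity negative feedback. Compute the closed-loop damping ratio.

ζ = 0.422

With unity feedback the closed-loop characteristic equation is s² + 9.2s + 14·8.5 = s² + 9.2s + 119 = 0.
So ω_n² = 119 ⇒ ω_n = 10.91 rad/s, and ζ = 9.2/(2ω_n) = 0.422.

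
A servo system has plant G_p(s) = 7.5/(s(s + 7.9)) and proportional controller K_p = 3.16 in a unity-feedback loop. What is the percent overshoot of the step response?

From 1 + K_pG_p(s) = 0: s² + 7.9s + 23.7 = 0 ⇒ ω_n = 4.868, ζ = 0.8114.
%OS = 100·exp(−πζ/√(1−ζ²)) = 100·exp(−π·0.8114/√0.3417) = 1.28%.

1.28%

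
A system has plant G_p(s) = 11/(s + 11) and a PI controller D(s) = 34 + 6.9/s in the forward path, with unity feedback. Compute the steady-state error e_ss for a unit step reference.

0

The open loop D(s)G_p(s) has a pole at the origin (type 1), so the static position error constant is infinite and e_ss = 1/(1+∞) = 0.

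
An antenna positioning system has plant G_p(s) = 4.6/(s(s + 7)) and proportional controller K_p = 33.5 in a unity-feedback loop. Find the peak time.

T_p = 0.264 s

The closed-loop denominator s² + 7s + 154.1 gives ω_n = √154.1 = 12.41 and ζ = 7/(2ω_n) = 0.2819.
Damped frequency ω_d = ω_n√(1−ζ²) = 11.91 rad/s, so peak time T_p = π/ω_d = 0.264 s.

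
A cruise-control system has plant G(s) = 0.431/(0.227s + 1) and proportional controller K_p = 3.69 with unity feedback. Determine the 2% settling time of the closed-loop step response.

Closed loop: T(s) = K_p·G/(1+K_p·G) = 1.59/(0.227s + 1 + 1.59), with pole at s = −(1 + 1.59)/0.227 = −11.41.
τ = 1/11.41 = 0.08763 s, so 2% settling time ≈ 4τ = 0.351 s.

T_s ≈ 0.351 s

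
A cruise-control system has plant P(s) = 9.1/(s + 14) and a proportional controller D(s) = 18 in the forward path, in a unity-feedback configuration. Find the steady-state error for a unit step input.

0.0787

The loop is type 0. Static position error constant K_pos = D(0)·P(0) = 18·0.65 = 11.7.
Steady-state error to a unit step: e_ss = 1/(1+K_pos) = 1/12.7 = 0.0787.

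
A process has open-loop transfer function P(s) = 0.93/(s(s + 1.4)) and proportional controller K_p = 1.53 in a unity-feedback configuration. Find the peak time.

Closed-loop characteristic equation: s² + 1.4s + 1.423 = 0, so ω_n = 1.193 rad/s and ζ = 1.4/(2·1.193) = 0.5868.
Damped frequency ω_d = ω_n√(1−ζ²) = 0.9659 rad/s, so peak time T_p = π/ω_d = 3.25 s.

T_p = 3.25 s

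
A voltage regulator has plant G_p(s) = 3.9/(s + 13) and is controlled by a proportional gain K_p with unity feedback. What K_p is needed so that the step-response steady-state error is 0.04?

Steady-state error for a unit step on this type-0 loop is 1/(1 + K_p·G_p(0)).
G_p(0) = 0.3. Require 1/(1 + K_p·0.3) = 0.04, so 1 + 0.3·K_p = 25.
K_p = (25 − 1)/0.3 = 80.

K_p = 80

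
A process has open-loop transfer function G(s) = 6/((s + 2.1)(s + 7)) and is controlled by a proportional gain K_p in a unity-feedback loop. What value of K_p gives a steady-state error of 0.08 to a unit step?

K_p = 28.2

Steady-state error for a unit step on this type-0 loop is 1/(1 + K_p·G(0)).
G(0) = 0.4082. Require 1/(1 + K_p·0.4082) = 0.08, so 1 + 0.4082·K_p = 12.5.
K_p = (12.5 − 1)/0.4082 = 28.2.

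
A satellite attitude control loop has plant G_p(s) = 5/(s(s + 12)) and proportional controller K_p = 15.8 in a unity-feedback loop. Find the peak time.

T_p = 0.479 s

From 1 + K_pG_p(s) = 0: s² + 12s + 79 = 0 ⇒ ω_n = 8.888, ζ = 0.6751.
Damped frequency ω_d = ω_n√(1−ζ²) = 6.557 rad/s, so peak time T_p = π/ω_d = 0.479 s.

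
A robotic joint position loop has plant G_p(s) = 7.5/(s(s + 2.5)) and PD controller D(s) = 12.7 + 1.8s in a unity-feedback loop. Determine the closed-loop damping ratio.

ζ = 0.82

Forward path: (12.7 + 1.8s)·7.5/(s(s+2.5)). The closed-loop characteristic equation is s² + (2.5 + 7.5·1.8)s + 7.5·12.7 = 0.
That is s² + 16s + 95.25 = 0, so ω_n = 9.76 rad/s and ζ = 16/(2·9.76) = 0.8197.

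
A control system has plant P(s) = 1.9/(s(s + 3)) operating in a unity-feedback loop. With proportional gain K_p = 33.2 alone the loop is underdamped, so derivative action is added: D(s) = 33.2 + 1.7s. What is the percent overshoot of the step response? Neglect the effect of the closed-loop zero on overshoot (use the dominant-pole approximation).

Forward path: (33.2 + 1.7s)·1.9/(s(s+3)). The closed-loop characteristic equation is s² + (3 + 1.9·1.7)s + 1.9·33.2 = 0.
That is s² + 6.23s + 63.08 = 0, so ω_n = 7.942 rad/s and ζ = 6.23/(2·7.942) = 0.3922.
%OS = 100·exp(−πζ/√(1−ζ²)) = 26.2%.

26.2%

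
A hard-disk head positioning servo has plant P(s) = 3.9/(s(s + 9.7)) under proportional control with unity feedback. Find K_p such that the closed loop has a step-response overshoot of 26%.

From %OS = 100·exp(−πζ/√(1−ζ²)) = 26%, ζ = −ln(0.26)/√(π²+ln²(0.26)) = 0.3941.
Characteristic equation s² + 9.7s + 3.9K_p = 0 gives ζ = 9.7/(2√(3.9K_p)).
Setting ζ = 0.3941: √(3.9K_p) = 9.7/(2·0.3941) = 12.31, so K_p = 151.5/3.9 = 38.8.

K_p = 38.8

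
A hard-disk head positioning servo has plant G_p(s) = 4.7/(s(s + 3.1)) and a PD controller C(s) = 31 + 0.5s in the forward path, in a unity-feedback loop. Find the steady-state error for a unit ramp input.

The loop has one pole at the origin (type 1). Velocity error constant K_v = lim_{s→0} s·C(s)G_p(s) = 31·4.7/3.1 = 47.
Steady-state error to a unit ramp: e_ss = 1/K_v = 0.0213.

0.0213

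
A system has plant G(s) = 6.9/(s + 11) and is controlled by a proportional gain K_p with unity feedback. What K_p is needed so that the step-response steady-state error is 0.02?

K_p = 78.1

Steady-state error for a unit step on this type-0 loop is 1/(1 + K_p·G(0)).
G(0) = 0.6273. Require 1/(1 + K_p·0.6273) = 0.02, so 1 + 0.6273·K_p = 50.
K_p = (50 − 1)/0.6273 = 78.1.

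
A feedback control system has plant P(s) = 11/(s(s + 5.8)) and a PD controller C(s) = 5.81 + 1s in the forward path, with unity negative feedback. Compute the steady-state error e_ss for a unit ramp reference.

0.0908

The loop has one pole at the origin (type 1). Velocity error constant K_v = lim_{s→0} s·C(s)P(s) = 5.81·11/5.8 = 11.02.
Steady-state error to a unit ramp: e_ss = 1/K_v = 0.0908.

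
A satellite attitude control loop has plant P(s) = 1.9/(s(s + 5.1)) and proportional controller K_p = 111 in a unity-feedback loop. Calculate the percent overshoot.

57.1%

From 1 + K_pP(s) = 0: s² + 5.1s + 210.9 = 0 ⇒ ω_n = 14.52, ζ = 0.1756.
%OS = 100·exp(−πζ/√(1−ζ²)) = 100·exp(−π·0.1756/√0.9692) = 57.1%.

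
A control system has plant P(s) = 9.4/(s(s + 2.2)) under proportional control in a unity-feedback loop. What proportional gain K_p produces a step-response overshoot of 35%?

K_p = 1.28

From %OS = 100·exp(−πζ/√(1−ζ²)) = 35%, ζ = −ln(0.35)/√(π²+ln²(0.35)) = 0.3169.
Characteristic equation s² + 2.2s + 9.4K_p = 0 gives ζ = 2.2/(2√(9.4K_p)).
Setting ζ = 0.3169: √(9.4K_p) = 2.2/(2·0.3169) = 3.471, so K_p = 12.05/9.4 = 1.28.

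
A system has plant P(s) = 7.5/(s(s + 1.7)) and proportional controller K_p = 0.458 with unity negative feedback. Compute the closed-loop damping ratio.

ζ = 0.459

1 + K_p·P(s) = 0 gives s² + 1.7s + 3.435 = 0.
Matching s² + 2ζω_n s + ω_n²: ω_n = √3.435 = 1.853 rad/s and 2ζω_n = 1.7, so ζ = 1.7/(2·1.853) = 0.459.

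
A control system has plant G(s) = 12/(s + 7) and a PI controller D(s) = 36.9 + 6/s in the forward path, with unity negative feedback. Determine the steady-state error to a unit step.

The open loop D(s)G(s) has a pole at the origin (type 1), so the static position error constant is infinite and e_ss = 1/(1+∞) = 0.

0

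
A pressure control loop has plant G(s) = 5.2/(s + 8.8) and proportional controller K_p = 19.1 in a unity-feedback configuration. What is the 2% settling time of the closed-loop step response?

T_s ≈ 0.037 s

Closed-loop transfer function: T(s) = K_p·G(s)/(1 + K_p·G(s)) = 99.32/(s + 8.8 + 99.32) = 99.32/(s + 108.1).
Time constant τ = 1/108.1 = 0.009249 s, so the 2% settling time is about 4τ = 0.037 s.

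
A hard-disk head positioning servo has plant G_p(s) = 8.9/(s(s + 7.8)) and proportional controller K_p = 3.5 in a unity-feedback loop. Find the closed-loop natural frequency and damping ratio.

With unity feedback the closed-loop characteristic equation is s² + 7.8s + 3.5·8.9 = s² + 7.8s + 31.15 = 0.
Matching s² + 2ζω_n s + ω_n²: ω_n = √31.15 = 5.581 rad/s and 2ζω_n = 7.8, so ζ = 7.8/(2·5.581) = 0.699.

ω_n = 5.58 rad/s, ζ = 0.699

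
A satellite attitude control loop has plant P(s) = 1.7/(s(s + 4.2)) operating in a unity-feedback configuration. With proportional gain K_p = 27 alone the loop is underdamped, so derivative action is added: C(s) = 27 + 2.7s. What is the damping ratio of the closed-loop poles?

ζ = 0.649

Forward path: (27 + 2.7s)·1.7/(s(s+4.2)). The closed-loop characteristic equation is s² + (4.2 + 1.7·2.7)s + 1.7·27 = 0.
That is s² + 8.79s + 45.9 = 0, so ω_n = 6.775 rad/s and ζ = 8.79/(2·6.775) = 0.6487.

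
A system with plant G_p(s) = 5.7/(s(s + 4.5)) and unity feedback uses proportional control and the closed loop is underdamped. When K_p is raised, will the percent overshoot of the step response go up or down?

ζ = 4.5/(2√(5.7K_p)) decreases as K_p grows; lower damping means more overshoot.

increase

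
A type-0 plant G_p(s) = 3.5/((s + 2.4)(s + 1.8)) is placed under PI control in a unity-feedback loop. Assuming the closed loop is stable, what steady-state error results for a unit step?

0

The PI controller's integrator makes the forward path type 1, so e_ss to a step is zero.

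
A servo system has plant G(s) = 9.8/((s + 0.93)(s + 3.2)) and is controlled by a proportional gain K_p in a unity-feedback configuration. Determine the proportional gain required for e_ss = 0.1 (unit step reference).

K_p = 2.73

The loop is type 0, so e_ss(step) = 1/(1 + K_pos) with K_pos = K_p·G(0).
G(0) = 3.293. Require 1/(1 + K_p·3.293) = 0.1, so 1 + 3.293·K_p = 10.
K_p = (10 − 1)/3.293 = 2.73.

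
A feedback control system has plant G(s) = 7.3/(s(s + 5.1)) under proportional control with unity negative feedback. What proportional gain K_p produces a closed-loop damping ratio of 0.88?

K_p = 1.15

Closed-loop characteristic equation: s² + 5.1s + K_p·7.3 = 0.
So ω_n = √(7.3K_p) and 2ζω_n = 5.1, giving ζ = 5.1/(2√(7.3K_p)).
Setting ζ = 0.88: √(7.3K_p) = 5.1/(2·0.88) = 2.898, so K_p = 8.397/7.3 = 1.15.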